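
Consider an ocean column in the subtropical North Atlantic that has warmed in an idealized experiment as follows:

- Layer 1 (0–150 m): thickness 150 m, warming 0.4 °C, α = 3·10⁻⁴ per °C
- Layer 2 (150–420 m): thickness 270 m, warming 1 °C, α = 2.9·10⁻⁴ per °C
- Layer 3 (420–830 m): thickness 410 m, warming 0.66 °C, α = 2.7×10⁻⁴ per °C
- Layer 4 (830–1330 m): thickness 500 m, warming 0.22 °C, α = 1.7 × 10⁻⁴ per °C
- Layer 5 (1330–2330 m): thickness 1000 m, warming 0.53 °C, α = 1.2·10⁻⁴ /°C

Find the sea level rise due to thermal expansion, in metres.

Layer 1: 0.4 × 3×10⁻⁴ × 150 = 0.01800 m
Layer 2: 270 × 1 × 2.9×10⁻⁴ = 0.07830 m
2.7×10⁻⁴ × 0.66 × 410 = 0.073062 m
830–1330 m: 500 × 1.7×10⁻⁴ × 0.22 = 0.01870 m
1330–2330 m: 1.2×10⁻⁴ × 0.53 × 1000 = 0.06360 m
Δh = 0.01800 + 0.07830 + 0.073062 + 0.01870 + 0.06360 = 0.251662 m

0.252 m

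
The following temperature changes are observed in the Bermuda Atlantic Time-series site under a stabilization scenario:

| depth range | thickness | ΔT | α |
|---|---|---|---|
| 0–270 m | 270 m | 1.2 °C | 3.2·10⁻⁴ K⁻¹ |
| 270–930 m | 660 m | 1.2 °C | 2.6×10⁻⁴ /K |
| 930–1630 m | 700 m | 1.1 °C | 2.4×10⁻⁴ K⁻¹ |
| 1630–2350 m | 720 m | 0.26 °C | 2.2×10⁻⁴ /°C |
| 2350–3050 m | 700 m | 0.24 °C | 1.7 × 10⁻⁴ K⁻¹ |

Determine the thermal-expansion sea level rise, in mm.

Layer 1: 3.2×10⁻⁴ × 270 × 1.2 = 0.10368 m
1.2 × 2.6×10⁻⁴ × 660 = 0.20592 m
700 × 1.1 × 2.4×10⁻⁴ = 0.18480 m
1630–2350 m: 0.26 × 2.2×10⁻⁴ × 720 = 0.041184 m
700 × 0.24 × 1.7×10⁻⁴ = 0.02856 m
Δh = 0.10368 + 0.20592 + 0.18480 + 0.041184 + 0.02856 = 0.564144 m ≈ 564 mm

564 mm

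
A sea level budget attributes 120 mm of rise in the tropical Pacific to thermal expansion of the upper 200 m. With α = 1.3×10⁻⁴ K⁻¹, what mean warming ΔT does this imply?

ΔT = Δh/(αH) = 0.12 / (1.3×10⁻⁴ × 200) ≈ 4.615 K

4.62 K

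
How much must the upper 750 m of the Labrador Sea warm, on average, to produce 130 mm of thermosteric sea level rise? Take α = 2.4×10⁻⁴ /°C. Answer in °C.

ΔT = Δh/(αH) = 0.13 / (2.4×10⁻⁴ × 750) ≈ 0.7222 °C

ΔT ≈ 0.722 °C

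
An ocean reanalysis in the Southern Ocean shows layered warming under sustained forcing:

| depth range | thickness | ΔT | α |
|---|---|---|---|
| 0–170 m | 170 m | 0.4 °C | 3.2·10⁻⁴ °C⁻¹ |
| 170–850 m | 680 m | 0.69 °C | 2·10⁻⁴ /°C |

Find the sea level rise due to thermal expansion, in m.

0.4 × 170 × 3.2×10⁻⁴ = 0.02176 m
Layer 2: 0.69 × 680 × 2×10⁻⁴ = 0.09384 m
Δh = 0.02176 + 0.09384 = 0.11560 m

0.12 m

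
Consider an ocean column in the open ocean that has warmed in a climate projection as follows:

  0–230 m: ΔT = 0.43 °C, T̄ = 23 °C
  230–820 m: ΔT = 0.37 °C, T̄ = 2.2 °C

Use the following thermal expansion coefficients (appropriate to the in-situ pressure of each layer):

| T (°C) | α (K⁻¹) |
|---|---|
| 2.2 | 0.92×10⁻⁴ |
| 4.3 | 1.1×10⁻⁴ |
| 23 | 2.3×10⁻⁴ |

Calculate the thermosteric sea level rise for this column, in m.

0.043 m

Layer 1 at 23 °C → α = 2.3×10⁻⁴ K⁻¹
Layer 2 at 2.2 °C → α = 0.92×10⁻⁴ K⁻¹
Layer 1: 0.43 × 2.3×10⁻⁴ × 230 = 0.022747 m
230–820 m: 590 × 0.92×10⁻⁴ × 0.37 = 0.0200836 m
Δh = 0.022747 + 0.0200836 = 0.0428306 m ≈ 0.043 m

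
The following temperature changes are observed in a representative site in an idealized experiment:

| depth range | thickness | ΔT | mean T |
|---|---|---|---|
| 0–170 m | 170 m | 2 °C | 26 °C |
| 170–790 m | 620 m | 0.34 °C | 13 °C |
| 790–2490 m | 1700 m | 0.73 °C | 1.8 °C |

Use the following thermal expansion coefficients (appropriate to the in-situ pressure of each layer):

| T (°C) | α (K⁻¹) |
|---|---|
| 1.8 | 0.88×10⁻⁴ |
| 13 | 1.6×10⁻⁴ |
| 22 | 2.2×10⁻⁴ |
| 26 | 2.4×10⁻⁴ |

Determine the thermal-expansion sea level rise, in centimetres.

Layer 1 at 26 °C → α = 2.4×10⁻⁴ K⁻¹
Layer 2 at 13 °C → α = 1.6×10⁻⁴ K⁻¹
Layer 3 at 1.8 °C → α = 0.88×10⁻⁴ K⁻¹
Layer 1: 2 × 170 × 2.4×10⁻⁴ = 0.08160 m
170–790 m: 1.6×10⁻⁴ × 0.34 × 620 = 0.033728 m
790–2490 m: 0.73 × 0.88×10⁻⁴ × 1700 = 0.109208 m
Δh = 0.08160 + 0.033728 + 0.109208 = 0.224536 m

Δh = 22.5 cm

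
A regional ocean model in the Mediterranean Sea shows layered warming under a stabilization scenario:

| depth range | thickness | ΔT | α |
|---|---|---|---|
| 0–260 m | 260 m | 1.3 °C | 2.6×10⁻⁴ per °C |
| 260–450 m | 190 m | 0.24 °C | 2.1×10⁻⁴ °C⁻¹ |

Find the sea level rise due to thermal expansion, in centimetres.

Δh = 9.75 cm

260 × 2.6×10⁻⁴ × 1.3 = 0.08788 m
190 × 0.24 × 2.1×10⁻⁴ = 0.009576 m
Δh = 0.08788 + 0.009576 = 0.097456 m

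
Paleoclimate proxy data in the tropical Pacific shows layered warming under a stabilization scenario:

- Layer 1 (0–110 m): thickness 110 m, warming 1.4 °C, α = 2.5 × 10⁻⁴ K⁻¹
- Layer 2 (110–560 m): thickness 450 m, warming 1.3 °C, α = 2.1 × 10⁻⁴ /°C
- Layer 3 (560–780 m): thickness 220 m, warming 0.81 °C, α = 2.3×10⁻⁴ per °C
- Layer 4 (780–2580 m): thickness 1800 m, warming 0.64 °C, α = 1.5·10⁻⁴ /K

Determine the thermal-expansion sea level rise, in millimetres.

about 375 mm

0–110 m: 110 × 1.4 × 2.5×10⁻⁴ = 0.03850 m
110–560 m: 450 × 1.3 × 2.1×10⁻⁴ = 0.12285 m
Layer 3: 2.3×10⁻⁴ × 0.81 × 220 = 0.040986 m
1.5×10⁻⁴ × 1800 × 0.64 = 0.17280 m
Δh = 0.03850 + 0.12285 + 0.040986 + 0.17280 = 0.375136 m ≈ 375 mm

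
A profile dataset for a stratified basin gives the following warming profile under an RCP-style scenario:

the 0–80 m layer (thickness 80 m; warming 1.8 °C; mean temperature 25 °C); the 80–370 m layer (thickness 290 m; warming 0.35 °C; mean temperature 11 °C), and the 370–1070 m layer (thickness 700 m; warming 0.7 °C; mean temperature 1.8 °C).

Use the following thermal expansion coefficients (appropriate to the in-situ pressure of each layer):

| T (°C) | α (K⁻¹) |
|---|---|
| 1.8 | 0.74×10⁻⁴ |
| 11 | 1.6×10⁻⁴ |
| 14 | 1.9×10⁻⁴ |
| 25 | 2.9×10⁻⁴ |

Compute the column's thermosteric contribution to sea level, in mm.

Layer 1 at 25 °C → α = 2.9×10⁻⁴ K⁻¹
Layer 2 at 11 °C → α = 1.6×10⁻⁴ K⁻¹
Layer 3 at 1.8 °C → α = 0.74×10⁻⁴ K⁻¹
0–80 m: 1.8 × 80 × 2.9×10⁻⁴ = 0.04176 m
80–370 m: 290 × 1.6×10⁻⁴ × 0.35 = 0.01624 m
700 × 0.74×10⁻⁴ × 0.7 = 0.03626 m
Δh = 0.04176 + 0.01624 + 0.03626 = 0.09426 m ≈ 94.3 mm

about 94.3 mm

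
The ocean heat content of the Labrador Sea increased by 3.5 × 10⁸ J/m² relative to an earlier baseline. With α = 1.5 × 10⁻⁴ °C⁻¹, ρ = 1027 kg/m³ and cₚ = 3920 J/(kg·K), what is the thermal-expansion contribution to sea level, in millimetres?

Δh = αQ/(ρcₚ) = 1.5×10⁻⁴ × 3.5×10⁸ / (1027 × 3920) ≈ 0.013041 m

13.0 mm of thermosteric rise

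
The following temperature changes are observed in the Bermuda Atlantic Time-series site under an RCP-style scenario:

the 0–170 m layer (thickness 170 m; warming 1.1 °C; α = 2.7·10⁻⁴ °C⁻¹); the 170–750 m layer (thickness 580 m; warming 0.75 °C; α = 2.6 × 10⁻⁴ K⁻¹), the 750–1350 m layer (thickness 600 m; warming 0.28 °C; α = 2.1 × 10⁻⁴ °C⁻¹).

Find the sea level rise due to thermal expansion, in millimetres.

0–170 m: 2.7×10⁻⁴ × 170 × 1.1 = 0.05049 m
170–750 m: 2.6×10⁻⁴ × 0.75 × 580 = 0.11310 m
Layer 3: 600 × 0.28 × 2.1×10⁻⁴ = 0.03528 m
Δh = 0.05049 + 0.11310 + 0.03528 = 0.19887 m ≈ 200 mm

Δh ≈ 200 mm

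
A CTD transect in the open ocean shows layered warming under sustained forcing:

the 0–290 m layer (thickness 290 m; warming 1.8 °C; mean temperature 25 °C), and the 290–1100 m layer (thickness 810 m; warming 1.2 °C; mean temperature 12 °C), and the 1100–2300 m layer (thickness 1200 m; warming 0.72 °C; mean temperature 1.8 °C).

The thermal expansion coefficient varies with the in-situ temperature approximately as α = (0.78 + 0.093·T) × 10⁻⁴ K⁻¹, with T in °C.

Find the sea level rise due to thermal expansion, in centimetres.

Layer 1: α = (0.78 + 0.093×25)×10⁻⁴ = 3.105×10⁻⁴ K⁻¹
Layer 2: α = (0.78 + 0.093×12)×10⁻⁴ = 1.896×10⁻⁴ K⁻¹
Layer 3: α = (0.78 + 0.093×1.8)×10⁻⁴ = 0.9474×10⁻⁴ K⁻¹
Layer 1: 3.105×10⁻⁴ × 290 × 1.8 = 0.162081 m
810 × 1.2 × 1.896×10⁻⁴ = 0.1842912 m
1200 × 0.9474×10⁻⁴ × 0.72 = 0.08185536 m
Δh = 0.162081 + 0.1842912 + 0.08185536 = 0.42822756 m

43 cm of thermosteric rise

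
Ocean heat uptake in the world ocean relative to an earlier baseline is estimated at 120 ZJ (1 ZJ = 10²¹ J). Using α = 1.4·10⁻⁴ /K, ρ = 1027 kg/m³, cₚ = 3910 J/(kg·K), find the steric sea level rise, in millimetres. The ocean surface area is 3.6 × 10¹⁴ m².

Δh ≈ 11.6 mm

Per unit area: Q = 120×10²¹ / (3.6×10¹⁴) ≈ 3.333×10⁸ J/m²
Δh = αQ/(ρcₚ) = 1.4×10⁻⁴ × 3.333×10⁸ / (1027 × 3910) ≈ 0.01162 m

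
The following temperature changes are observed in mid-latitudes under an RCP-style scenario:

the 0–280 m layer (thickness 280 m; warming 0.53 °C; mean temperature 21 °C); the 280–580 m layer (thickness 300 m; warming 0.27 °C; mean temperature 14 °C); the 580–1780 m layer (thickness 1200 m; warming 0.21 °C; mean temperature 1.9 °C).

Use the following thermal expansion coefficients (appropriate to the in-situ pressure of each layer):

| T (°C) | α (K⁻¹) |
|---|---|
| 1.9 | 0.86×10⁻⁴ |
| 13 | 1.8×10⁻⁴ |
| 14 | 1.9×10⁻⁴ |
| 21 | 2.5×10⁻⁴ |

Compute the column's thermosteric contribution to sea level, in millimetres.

Layer 1 at 21 °C → α = 2.5×10⁻⁴ K⁻¹
Layer 2 at 14 °C → α = 1.9×10⁻⁴ K⁻¹
Layer 3 at 1.9 °C → α = 0.86×10⁻⁴ K⁻¹
Layer 1: 0.53 × 2.5×10⁻⁴ × 280 = 0.03710 m
300 × 1.9×10⁻⁴ × 0.27 = 0.01539 m
580–1780 m: 0.21 × 0.86×10⁻⁴ × 1200 = 0.021672 m
Δh = 0.03710 + 0.01539 + 0.021672 = 0.074162 m

about 74 mm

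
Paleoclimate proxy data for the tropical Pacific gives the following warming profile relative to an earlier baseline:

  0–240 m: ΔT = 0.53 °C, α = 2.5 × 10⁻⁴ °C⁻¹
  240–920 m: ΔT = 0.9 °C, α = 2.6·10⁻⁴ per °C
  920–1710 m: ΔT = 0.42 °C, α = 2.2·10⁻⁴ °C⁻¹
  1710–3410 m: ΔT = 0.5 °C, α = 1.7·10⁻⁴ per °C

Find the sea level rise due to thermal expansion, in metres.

Δh ≈ 0.408 m

0–240 m: 0.53 × 240 × 2.5×10⁻⁴ = 0.03180 m
2.6×10⁻⁴ × 680 × 0.9 = 0.15912 m
920–1710 m: 0.42 × 790 × 2.2×10⁻⁴ = 0.072996 m
1700 × 0.5 × 1.7×10⁻⁴ = 0.14450 m
Δh = 0.03180 + 0.15912 + 0.072996 + 0.14450 = 0.408416 m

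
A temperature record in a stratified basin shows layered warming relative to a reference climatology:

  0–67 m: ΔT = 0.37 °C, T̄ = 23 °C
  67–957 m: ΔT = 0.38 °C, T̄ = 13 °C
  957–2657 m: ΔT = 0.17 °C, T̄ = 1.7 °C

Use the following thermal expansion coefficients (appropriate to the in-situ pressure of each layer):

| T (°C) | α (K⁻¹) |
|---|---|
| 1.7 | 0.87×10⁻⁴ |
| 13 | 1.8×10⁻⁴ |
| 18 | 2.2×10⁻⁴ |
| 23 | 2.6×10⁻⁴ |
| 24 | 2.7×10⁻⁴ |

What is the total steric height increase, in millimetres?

92.5 mm of thermosteric rise

Layer 1 at 23 °C → α = 2.6×10⁻⁴ K⁻¹
Layer 2 at 13 °C → α = 1.8×10⁻⁴ K⁻¹
Layer 3 at 1.7 °C → α = 0.87×10⁻⁴ K⁻¹
0–67 m: 0.37 × 67 × 2.6×10⁻⁴ = 0.0064454 m
67–957 m: 0.38 × 1.8×10⁻⁴ × 890 = 0.060876 m
Layer 3: 0.87×10⁻⁴ × 0.17 × 1700 = 0.025143 m
Δh = 0.0064454 + 0.060876 + 0.025143 = 0.0924644 m ≈ 92.5 mm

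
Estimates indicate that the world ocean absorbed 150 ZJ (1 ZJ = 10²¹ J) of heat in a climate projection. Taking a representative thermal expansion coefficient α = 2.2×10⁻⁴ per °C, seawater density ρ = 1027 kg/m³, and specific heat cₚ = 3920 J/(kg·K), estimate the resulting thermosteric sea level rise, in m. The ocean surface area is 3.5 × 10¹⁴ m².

Δh = 0.0234 m

Per unit area: Q = 150×10²¹ / (3.5×10¹⁴) ≈ 4.286×10⁸ J/m²
Δh = αQ/(ρcₚ) = 2.2×10⁻⁴ × 4.286×10⁸ / (1027 × 3920) ≈ 0.023422 m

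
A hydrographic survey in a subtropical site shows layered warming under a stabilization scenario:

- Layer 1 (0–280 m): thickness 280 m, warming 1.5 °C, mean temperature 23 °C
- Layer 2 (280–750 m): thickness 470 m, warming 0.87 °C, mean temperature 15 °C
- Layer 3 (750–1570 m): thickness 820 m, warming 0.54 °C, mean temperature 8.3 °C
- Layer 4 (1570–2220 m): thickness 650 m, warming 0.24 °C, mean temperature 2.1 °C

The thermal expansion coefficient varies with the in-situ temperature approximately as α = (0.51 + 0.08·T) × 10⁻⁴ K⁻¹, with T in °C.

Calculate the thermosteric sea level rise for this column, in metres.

Layer 1: α = (0.51 + 0.08×23)×10⁻⁴ = 2.35×10⁻⁴ K⁻¹
Layer 2: α = (0.51 + 0.08×15)×10⁻⁴ = 1.71×10⁻⁴ K⁻¹
Layer 3: α = (0.51 + 0.08×8.3)×10⁻⁴ = 1.174×10⁻⁴ K⁻¹
Layer 4: α = (0.51 + 0.08×2.1)×10⁻⁴ = 0.678×10⁻⁴ K⁻¹
Layer 1: 1.5 × 280 × 2.35×10⁻⁴ = 0.09870 m
Layer 2: 0.87 × 1.71×10⁻⁴ × 470 = 0.0699219 m
0.54 × 820 × 1.174×10⁻⁴ = 0.05198472 m
1570–2220 m: 0.678×10⁻⁴ × 650 × 0.24 = 0.0105768 m
Δh = 0.09870 + 0.0699219 + 0.05198472 + 0.0105768 = 0.23118342 m

Δh = 0.231 m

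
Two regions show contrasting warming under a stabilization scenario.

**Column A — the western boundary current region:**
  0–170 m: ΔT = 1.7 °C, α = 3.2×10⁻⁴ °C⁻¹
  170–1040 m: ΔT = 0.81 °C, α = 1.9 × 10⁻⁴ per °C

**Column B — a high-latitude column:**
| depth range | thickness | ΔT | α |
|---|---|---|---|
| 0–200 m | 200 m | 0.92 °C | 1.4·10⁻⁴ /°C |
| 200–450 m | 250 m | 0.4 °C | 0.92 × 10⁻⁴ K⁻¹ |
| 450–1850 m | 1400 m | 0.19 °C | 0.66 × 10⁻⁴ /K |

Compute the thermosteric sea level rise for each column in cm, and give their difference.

A: 22.6 cm; B: 5.25 cm; difference 17.4 cm

A 0–170 m: 1.7 × 170 × 3.2×10⁻⁴ = 0.09248 m
A 0.81 × 870 × 1.9×10⁻⁴ = 0.133893 m
A total: 0.226373 m
B 200 × 1.4×10⁻⁴ × 0.92 = 0.02576 m
B Layer 2: 0.4 × 0.92×10⁻⁴ × 250 = 0.00920 m
B 1400 × 0.66×10⁻⁴ × 0.19 = 0.017556 m
B total: 0.052516 m
Difference: 0.226373 − 0.052516 = 0.173857 m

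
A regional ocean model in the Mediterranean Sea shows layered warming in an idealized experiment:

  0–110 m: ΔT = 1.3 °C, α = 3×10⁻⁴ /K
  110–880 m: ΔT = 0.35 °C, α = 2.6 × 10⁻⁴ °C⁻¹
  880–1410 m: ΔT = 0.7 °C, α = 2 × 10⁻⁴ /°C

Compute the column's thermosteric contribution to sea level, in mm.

0–110 m: 1.3 × 110 × 3×10⁻⁴ = 0.04290 m
Layer 2: 2.6×10⁻⁴ × 770 × 0.35 = 0.07007 m
2×10⁻⁴ × 530 × 0.7 = 0.07420 m
Δh = 0.04290 + 0.07007 + 0.07420 = 0.18717 m ≈ 190 mm

190 mm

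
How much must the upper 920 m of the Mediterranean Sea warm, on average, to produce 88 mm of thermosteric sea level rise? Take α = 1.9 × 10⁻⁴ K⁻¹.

ΔT = Δh/(αH) = 0.088 / (1.9×10⁻⁴ × 920) ≈ 0.5034 °C

0.503 °C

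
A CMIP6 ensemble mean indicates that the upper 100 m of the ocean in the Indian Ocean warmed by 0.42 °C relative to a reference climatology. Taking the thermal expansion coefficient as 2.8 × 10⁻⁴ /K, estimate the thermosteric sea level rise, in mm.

Δh = αΔT·H = 2.8×10⁻⁴ × 0.42 × 100 = 0.01176 m

Δh = 12 mm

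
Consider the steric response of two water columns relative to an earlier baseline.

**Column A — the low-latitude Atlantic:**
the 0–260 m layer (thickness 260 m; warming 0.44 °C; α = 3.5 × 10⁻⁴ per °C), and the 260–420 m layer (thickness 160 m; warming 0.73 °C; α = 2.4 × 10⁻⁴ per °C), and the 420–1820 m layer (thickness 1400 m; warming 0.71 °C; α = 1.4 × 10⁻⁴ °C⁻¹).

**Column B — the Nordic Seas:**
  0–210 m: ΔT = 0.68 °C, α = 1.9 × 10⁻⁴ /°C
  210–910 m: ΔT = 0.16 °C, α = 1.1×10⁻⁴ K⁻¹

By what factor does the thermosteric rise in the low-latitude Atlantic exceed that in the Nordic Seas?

A 0–260 m: 3.5×10⁻⁴ × 260 × 0.44 = 0.04004 m
A 260–420 m: 0.73 × 2.4×10⁻⁴ × 160 = 0.028032 m
A Layer 3: 0.71 × 1.4×10⁻⁴ × 1400 = 0.13916 m
A total: 0.207232 m
B 210 × 0.68 × 1.9×10⁻⁴ = 0.027132 m
B 700 × 0.16 × 1.1×10⁻⁴ = 0.01232 m
B total: 0.039452 m
Ratio: 0.207232 / 0.039452 ≈ 5.253

a factor of 5.25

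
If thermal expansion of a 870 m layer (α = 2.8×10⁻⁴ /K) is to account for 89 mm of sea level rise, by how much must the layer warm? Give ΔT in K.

ΔT ≈ 0.365 K

ΔT = Δh/(αH) = 0.089 / (2.8×10⁻⁴ × 870) ≈ 0.3654 K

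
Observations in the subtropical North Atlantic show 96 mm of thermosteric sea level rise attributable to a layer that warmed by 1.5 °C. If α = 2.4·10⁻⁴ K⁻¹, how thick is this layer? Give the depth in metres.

H = Δh/(αΔT) = 0.096 / (2.4×10⁻⁴ × 1.5) ≈ 266.7 m

270 m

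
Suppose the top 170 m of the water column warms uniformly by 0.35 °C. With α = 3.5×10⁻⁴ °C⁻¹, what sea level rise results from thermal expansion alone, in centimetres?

Δh = 2.1 cm

Δh = αΔT·H = 3.5×10⁻⁴ × 0.35 × 170 = 0.020825 m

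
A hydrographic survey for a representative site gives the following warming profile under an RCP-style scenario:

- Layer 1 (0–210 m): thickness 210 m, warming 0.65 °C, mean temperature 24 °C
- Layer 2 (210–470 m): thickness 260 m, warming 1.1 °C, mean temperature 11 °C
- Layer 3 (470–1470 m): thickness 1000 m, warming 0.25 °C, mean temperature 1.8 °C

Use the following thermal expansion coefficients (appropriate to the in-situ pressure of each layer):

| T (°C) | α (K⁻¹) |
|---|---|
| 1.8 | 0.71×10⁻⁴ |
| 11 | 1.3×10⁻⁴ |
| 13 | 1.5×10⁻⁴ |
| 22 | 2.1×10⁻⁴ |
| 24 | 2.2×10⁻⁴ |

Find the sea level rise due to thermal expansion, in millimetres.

85 mm

Layer 1 at 24 °C → α = 2.2×10⁻⁴ K⁻¹
Layer 2 at 11 °C → α = 1.3×10⁻⁴ K⁻¹
Layer 3 at 1.8 °C → α = 0.71×10⁻⁴ K⁻¹
0–210 m: 2.2×10⁻⁴ × 0.65 × 210 = 0.03003 m
260 × 1.1 × 1.3×10⁻⁴ = 0.03718 m
Layer 3: 1000 × 0.71×10⁻⁴ × 0.25 = 0.01775 m
Δh = 0.03003 + 0.03718 + 0.01775 = 0.08496 m ≈ 85 mm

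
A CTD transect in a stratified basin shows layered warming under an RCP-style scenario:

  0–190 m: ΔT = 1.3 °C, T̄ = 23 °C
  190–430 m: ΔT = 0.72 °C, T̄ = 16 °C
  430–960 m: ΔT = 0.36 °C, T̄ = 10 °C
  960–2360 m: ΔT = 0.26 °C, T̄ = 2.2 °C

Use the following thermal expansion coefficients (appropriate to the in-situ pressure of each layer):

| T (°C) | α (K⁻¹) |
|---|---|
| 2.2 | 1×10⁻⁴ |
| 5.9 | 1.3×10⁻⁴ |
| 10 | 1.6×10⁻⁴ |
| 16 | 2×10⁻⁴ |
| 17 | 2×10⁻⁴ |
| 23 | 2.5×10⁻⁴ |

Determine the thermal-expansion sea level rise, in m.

Δh = 0.163 m

Layer 1 at 23 °C → α = 2.5×10⁻⁴ K⁻¹
Layer 2 at 16 °C → α = 2×10⁻⁴ K⁻¹
Layer 3 at 10 °C → α = 1.6×10⁻⁴ K⁻¹
Layer 4 at 2.2 °C → α = 1×10⁻⁴ K⁻¹
2.5×10⁻⁴ × 1.3 × 190 = 0.06175 m
Layer 2: 2×10⁻⁴ × 240 × 0.72 = 0.03456 m
430–960 m: 1.6×10⁻⁴ × 0.36 × 530 = 0.030528 m
0.26 × 1400 × 1×10⁻⁴ = 0.03640 m
Δh = 0.06175 + 0.03456 + 0.030528 + 0.03640 = 0.163238 m ≈ 0.163 m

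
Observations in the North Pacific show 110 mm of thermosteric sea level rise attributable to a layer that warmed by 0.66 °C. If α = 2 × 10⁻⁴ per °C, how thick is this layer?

H ≈ 830 m

H = Δh/(αΔT) = 0.11 / (2×10⁻⁴ × 0.66) ≈ 833.3 m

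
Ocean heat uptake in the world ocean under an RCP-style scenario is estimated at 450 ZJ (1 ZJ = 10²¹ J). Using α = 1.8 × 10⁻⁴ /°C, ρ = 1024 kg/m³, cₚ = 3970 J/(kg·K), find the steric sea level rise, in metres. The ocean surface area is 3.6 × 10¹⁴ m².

Δh = 0.055 m

Per unit area: Q = 450×10²¹ / (3.6×10¹⁴) = 1.25×10⁹ J/m²
Δh = αQ/(ρcₚ) = 1.8×10⁻⁴ × 1.25×10⁹ / (1024 × 3970) ≈ 0.055347 m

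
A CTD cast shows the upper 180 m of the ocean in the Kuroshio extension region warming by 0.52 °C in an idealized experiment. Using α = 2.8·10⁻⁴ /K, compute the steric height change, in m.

Δh = αΔT·H = 2.8×10⁻⁴ × 0.52 × 180 = 0.026208 m

Δh = 0.0262 m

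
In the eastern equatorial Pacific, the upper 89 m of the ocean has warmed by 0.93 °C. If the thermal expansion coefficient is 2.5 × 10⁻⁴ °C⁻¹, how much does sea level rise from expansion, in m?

Δh = 0.021 m

Δh = αΔT·H = 2.5×10⁻⁴ × 0.93 × 89 = 0.0206925 m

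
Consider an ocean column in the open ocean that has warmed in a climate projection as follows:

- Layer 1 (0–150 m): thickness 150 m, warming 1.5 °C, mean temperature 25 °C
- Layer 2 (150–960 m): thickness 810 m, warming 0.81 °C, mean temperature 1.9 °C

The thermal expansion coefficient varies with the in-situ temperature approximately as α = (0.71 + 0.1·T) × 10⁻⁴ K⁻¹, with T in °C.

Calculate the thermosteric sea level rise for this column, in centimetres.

Δh = 13.1 cm

Layer 1: α = (0.71 + 0.1×25)×10⁻⁴ = 3.21×10⁻⁴ K⁻¹
Layer 2: α = (0.71 + 0.1×1.9)×10⁻⁴ = 0.9×10⁻⁴ K⁻¹
0–150 m: 150 × 3.21×10⁻⁴ × 1.5 = 0.072225 m
0.81 × 0.9×10⁻⁴ × 810 = 0.059049 m
Δh = 0.072225 + 0.059049 = 0.131274 m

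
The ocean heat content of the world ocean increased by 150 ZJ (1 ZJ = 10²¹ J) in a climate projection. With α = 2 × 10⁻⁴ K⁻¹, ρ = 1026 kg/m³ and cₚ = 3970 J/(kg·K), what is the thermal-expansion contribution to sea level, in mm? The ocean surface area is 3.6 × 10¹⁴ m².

Per unit area: Q = 150×10²¹ / (3.6×10¹⁴) ≈ 4.167×10⁸ J/m²
Δh = αQ/(ρcₚ) = 2×10⁻⁴ × 4.167×10⁸ / (1026 × 3970) ≈ 0.02046 m

Δh ≈ 20.5 mm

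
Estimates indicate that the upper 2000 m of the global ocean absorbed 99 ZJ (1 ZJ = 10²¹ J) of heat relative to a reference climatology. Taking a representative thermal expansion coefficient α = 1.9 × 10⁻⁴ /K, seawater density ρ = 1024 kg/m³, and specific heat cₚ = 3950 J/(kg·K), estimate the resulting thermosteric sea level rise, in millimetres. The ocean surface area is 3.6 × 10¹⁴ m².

Per unit area: Q = 99×10²¹ / (3.6×10¹⁴) = 2.75×10⁸ J/m²
Δh = αQ/(ρcₚ) = 1.9×10⁻⁴ × 2.75×10⁸ / (1024 × 3950) ≈ 0.012918 m

12.9 mm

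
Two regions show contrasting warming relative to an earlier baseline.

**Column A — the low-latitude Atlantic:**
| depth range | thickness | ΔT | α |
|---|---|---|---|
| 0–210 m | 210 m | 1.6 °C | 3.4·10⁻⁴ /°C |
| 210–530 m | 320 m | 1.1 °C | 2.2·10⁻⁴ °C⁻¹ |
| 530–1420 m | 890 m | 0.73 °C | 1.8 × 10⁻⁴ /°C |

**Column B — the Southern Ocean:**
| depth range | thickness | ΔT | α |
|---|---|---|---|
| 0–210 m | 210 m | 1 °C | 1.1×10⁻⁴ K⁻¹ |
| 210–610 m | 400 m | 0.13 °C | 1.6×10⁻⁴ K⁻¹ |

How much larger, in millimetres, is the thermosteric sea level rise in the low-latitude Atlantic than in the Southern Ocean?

280 mm larger

A 0–210 m: 210 × 1.6 × 3.4×10⁻⁴ = 0.11424 m
A 210–530 m: 2.2×10⁻⁴ × 1.1 × 320 = 0.07744 m
A 530–1420 m: 890 × 0.73 × 1.8×10⁻⁴ = 0.116946 m
A total: 0.308626 m
B 210 × 1.1×10⁻⁴ × 1 = 0.02310 m
B 0.13 × 400 × 1.6×10⁻⁴ = 0.00832 m
B total: 0.03142 m
Difference: 0.308626 − 0.03142 = 0.277206 m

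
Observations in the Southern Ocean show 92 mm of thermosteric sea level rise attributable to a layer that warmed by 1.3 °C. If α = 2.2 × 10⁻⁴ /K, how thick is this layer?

H = Δh/(αΔT) = 0.092 / (2.2×10⁻⁴ × 1.3) ≈ 321.7 m

H ≈ 322 m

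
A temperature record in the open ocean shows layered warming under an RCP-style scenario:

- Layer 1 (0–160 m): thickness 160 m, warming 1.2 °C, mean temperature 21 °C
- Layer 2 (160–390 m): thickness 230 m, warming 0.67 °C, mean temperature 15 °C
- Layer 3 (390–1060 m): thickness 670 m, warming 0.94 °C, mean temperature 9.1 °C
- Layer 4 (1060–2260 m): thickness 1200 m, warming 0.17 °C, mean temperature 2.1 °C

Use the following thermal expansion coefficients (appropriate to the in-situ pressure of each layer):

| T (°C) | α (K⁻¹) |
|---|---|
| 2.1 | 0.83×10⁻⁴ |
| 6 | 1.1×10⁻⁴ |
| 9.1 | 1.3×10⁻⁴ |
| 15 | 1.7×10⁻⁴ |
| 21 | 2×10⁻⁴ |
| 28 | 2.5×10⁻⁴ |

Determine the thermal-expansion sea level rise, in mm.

163 mm

Layer 1 at 21 °C → α = 2×10⁻⁴ K⁻¹
Layer 2 at 15 °C → α = 1.7×10⁻⁴ K⁻¹
Layer 3 at 9.1 °C → α = 1.3×10⁻⁴ K⁻¹
Layer 4 at 2.1 °C → α = 0.83×10⁻⁴ K⁻¹
Layer 1: 1.2 × 160 × 2×10⁻⁴ = 0.03840 m
Layer 2: 230 × 1.7×10⁻⁴ × 0.67 = 0.026197 m
390–1060 m: 670 × 0.94 × 1.3×10⁻⁴ = 0.081874 m
1060–2260 m: 0.17 × 0.83×10⁻⁴ × 1200 = 0.016932 m
Δh = 0.03840 + 0.026197 + 0.081874 + 0.016932 = 0.163403 m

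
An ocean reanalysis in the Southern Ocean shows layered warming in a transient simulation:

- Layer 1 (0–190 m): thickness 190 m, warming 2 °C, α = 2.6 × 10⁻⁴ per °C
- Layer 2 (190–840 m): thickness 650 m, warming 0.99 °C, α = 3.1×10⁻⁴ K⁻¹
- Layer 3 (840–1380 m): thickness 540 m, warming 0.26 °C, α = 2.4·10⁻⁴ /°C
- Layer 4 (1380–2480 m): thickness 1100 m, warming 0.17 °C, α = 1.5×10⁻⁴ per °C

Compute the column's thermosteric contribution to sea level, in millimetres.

Layer 1: 2 × 190 × 2.6×10⁻⁴ = 0.09880 m
190–840 m: 3.1×10⁻⁴ × 650 × 0.99 = 0.199485 m
Layer 3: 2.4×10⁻⁴ × 540 × 0.26 = 0.033696 m
1.5×10⁻⁴ × 0.17 × 1100 = 0.02805 m
Δh = 0.09880 + 0.199485 + 0.033696 + 0.02805 = 0.360031 m ≈ 360 mm

Δh ≈ 360 mm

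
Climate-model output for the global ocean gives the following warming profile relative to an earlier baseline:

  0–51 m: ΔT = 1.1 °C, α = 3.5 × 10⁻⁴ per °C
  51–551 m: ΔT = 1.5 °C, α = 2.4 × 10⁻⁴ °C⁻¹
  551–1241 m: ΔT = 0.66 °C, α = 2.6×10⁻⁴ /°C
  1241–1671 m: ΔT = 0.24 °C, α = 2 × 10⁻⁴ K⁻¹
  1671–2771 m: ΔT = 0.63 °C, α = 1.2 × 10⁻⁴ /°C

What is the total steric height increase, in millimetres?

0–51 m: 51 × 3.5×10⁻⁴ × 1.1 = 0.019635 m
1.5 × 500 × 2.4×10⁻⁴ = 0.18000 m
551–1241 m: 690 × 0.66 × 2.6×10⁻⁴ = 0.118404 m
1241–1671 m: 430 × 0.24 × 2×10⁻⁴ = 0.02064 m
1671–2771 m: 1.2×10⁻⁴ × 0.63 × 1100 = 0.08316 m
Δh = 0.019635 + 0.18000 + 0.118404 + 0.02064 + 0.08316 = 0.421839 m ≈ 420 mm

420 mm of thermosteric rise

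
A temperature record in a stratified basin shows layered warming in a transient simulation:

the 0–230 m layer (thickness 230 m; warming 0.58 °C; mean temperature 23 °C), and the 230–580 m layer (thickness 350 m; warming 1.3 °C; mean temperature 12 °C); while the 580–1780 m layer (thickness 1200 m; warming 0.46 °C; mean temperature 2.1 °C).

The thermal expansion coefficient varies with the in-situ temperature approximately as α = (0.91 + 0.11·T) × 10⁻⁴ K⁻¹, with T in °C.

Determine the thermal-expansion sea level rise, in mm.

about 210 mm

Layer 1: α = (0.91 + 0.11×23)×10⁻⁴ = 3.44×10⁻⁴ K⁻¹
Layer 2: α = (0.91 + 0.11×12)×10⁻⁴ = 2.23×10⁻⁴ K⁻¹
Layer 3: α = (0.91 + 0.11×2.1)×10⁻⁴ = 1.141×10⁻⁴ K⁻¹
Layer 1: 230 × 0.58 × 3.44×10⁻⁴ = 0.0458896 m
Layer 2: 350 × 1.3 × 2.23×10⁻⁴ = 0.101465 m
Layer 3: 0.46 × 1.141×10⁻⁴ × 1200 = 0.0629832 m
Δh = 0.0458896 + 0.101465 + 0.0629832 = 0.2103378 m ≈ 210 mm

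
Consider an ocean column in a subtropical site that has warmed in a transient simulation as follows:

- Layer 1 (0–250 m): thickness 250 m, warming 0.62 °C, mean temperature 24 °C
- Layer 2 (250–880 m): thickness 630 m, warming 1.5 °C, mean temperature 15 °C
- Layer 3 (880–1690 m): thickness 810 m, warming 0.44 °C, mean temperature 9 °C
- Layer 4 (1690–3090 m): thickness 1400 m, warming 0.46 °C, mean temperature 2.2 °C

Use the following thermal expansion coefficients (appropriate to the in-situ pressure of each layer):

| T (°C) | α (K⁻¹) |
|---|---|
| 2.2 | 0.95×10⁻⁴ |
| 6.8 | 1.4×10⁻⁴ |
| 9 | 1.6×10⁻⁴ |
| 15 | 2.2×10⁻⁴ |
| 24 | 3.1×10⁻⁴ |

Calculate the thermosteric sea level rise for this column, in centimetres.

about 37.4 cm

Layer 1 at 24 °C → α = 3.1×10⁻⁴ K⁻¹
Layer 2 at 15 °C → α = 2.2×10⁻⁴ K⁻¹
Layer 3 at 9 °C → α = 1.6×10⁻⁴ K⁻¹
Layer 4 at 2.2 °C → α = 0.95×10⁻⁴ K⁻¹
0.62 × 3.1×10⁻⁴ × 250 = 0.04805 m
250–880 m: 2.2×10⁻⁴ × 630 × 1.5 = 0.20790 m
Layer 3: 1.6×10⁻⁴ × 0.44 × 810 = 0.057024 m
0.95×10⁻⁴ × 1400 × 0.46 = 0.06118 m
Δh = 0.04805 + 0.20790 + 0.057024 + 0.06118 = 0.374154 m ≈ 37.4 cm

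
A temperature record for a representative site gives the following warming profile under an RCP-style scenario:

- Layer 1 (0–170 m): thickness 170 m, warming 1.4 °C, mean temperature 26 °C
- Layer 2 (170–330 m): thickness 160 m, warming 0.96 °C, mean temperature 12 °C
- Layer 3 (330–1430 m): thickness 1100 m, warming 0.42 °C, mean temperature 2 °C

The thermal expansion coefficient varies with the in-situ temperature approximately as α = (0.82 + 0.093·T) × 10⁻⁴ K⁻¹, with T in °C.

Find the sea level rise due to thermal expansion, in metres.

Layer 1: α = (0.82 + 0.093×26)×10⁻⁴ = 3.238×10⁻⁴ K⁻¹
Layer 2: α = (0.82 + 0.093×12)×10⁻⁴ = 1.936×10⁻⁴ K⁻¹
Layer 3: α = (0.82 + 0.093×2)×10⁻⁴ = 1.006×10⁻⁴ K⁻¹
Layer 1: 1.4 × 3.238×10⁻⁴ × 170 = 0.0770644 m
170–330 m: 1.936×10⁻⁴ × 0.96 × 160 = 0.02973696 m
1.006×10⁻⁴ × 0.42 × 1100 = 0.0464772 m
Δh = 0.0770644 + 0.02973696 + 0.0464772 = 0.15327856 m

about 0.15 m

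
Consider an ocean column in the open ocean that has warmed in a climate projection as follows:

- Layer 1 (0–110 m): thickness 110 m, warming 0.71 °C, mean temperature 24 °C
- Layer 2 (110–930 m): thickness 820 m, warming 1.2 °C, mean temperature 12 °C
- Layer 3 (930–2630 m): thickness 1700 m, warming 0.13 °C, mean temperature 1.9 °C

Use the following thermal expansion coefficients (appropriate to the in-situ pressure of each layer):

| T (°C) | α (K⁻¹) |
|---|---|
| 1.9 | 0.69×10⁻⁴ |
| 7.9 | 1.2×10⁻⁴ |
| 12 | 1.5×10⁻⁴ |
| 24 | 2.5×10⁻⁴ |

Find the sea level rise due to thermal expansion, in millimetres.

Layer 1 at 24 °C → α = 2.5×10⁻⁴ K⁻¹
Layer 2 at 12 °C → α = 1.5×10⁻⁴ K⁻¹
Layer 3 at 1.9 °C → α = 0.69×10⁻⁴ K⁻¹
2.5×10⁻⁴ × 110 × 0.71 = 0.019525 m
110–930 m: 1.2 × 1.5×10⁻⁴ × 820 = 0.14760 m
930–2630 m: 0.69×10⁻⁴ × 0.13 × 1700 = 0.015249 m
Δh = 0.019525 + 0.14760 + 0.015249 = 0.182374 m

Δh = 180 mm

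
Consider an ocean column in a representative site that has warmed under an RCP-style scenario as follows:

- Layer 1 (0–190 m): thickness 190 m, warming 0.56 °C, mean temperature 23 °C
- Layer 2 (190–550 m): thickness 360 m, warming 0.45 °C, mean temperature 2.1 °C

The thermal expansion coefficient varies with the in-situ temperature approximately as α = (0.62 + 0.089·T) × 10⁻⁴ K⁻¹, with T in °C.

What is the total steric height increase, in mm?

Δh = 41.4 mm

Layer 1: α = (0.62 + 0.089×23)×10⁻⁴ = 2.667×10⁻⁴ K⁻¹
Layer 2: α = (0.62 + 0.089×2.1)×10⁻⁴ = 0.8069×10⁻⁴ K⁻¹
Layer 1: 190 × 0.56 × 2.667×10⁻⁴ = 0.02837688 m
0.8069×10⁻⁴ × 0.45 × 360 = 0.01307178 m
Δh = 0.02837688 + 0.01307178 = 0.04144866 m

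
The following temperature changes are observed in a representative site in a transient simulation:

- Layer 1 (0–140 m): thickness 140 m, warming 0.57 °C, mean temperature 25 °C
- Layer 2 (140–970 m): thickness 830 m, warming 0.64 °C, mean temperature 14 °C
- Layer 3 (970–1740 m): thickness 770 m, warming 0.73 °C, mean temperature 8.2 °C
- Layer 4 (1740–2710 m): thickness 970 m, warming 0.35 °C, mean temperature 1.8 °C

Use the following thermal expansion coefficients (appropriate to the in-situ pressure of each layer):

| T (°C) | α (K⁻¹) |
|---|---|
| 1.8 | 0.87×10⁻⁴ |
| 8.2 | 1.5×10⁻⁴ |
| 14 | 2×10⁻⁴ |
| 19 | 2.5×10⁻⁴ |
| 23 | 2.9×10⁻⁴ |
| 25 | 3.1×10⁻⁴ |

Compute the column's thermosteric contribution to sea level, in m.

0.245 m of thermosteric rise

Layer 1 at 25 °C → α = 3.1×10⁻⁴ K⁻¹
Layer 2 at 14 °C → α = 2×10⁻⁴ K⁻¹
Layer 3 at 8.2 °C → α = 1.5×10⁻⁴ K⁻¹
Layer 4 at 1.8 °C → α = 0.87×10⁻⁴ K⁻¹
0–140 m: 3.1×10⁻⁴ × 140 × 0.57 = 0.024738 m
830 × 0.64 × 2×10⁻⁴ = 0.10624 m
770 × 1.5×10⁻⁴ × 0.73 = 0.084315 m
1740–2710 m: 0.87×10⁻⁴ × 0.35 × 970 = 0.0295365 m
Δh = 0.024738 + 0.10624 + 0.084315 + 0.0295365 = 0.2448295 m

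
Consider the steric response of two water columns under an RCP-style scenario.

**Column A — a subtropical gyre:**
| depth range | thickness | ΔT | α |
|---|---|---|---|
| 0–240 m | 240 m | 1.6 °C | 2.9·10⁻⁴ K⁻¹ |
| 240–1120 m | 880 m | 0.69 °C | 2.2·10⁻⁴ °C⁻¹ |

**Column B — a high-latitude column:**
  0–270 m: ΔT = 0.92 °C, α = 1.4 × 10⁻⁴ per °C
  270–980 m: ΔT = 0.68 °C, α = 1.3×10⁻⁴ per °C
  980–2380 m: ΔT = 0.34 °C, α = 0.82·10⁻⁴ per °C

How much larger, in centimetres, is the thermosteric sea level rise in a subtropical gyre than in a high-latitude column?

11 cm

A 0–240 m: 2.9×10⁻⁴ × 1.6 × 240 = 0.11136 m
A 240–1120 m: 880 × 0.69 × 2.2×10⁻⁴ = 0.133584 m
A total: 0.244944 m
B 0–270 m: 0.92 × 1.4×10⁻⁴ × 270 = 0.034776 m
B Layer 2: 710 × 0.68 × 1.3×10⁻⁴ = 0.062764 m
B Layer 3: 0.34 × 0.82×10⁻⁴ × 1400 = 0.039032 m
B total: 0.136572 m
Difference: 0.244944 − 0.136572 = 0.108372 m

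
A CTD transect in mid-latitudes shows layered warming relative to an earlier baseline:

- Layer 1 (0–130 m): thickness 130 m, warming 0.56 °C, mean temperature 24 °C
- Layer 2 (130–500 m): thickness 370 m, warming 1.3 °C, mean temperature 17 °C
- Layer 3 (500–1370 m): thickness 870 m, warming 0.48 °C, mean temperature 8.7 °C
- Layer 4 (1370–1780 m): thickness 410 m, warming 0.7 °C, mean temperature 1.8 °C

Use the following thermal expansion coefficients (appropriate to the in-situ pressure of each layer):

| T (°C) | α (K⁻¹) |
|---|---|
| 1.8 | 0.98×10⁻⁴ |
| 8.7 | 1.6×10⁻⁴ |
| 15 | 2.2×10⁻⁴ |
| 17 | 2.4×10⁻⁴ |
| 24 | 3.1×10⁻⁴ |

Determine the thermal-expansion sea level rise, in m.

about 0.233 m

Layer 1 at 24 °C → α = 3.1×10⁻⁴ K⁻¹
Layer 2 at 17 °C → α = 2.4×10⁻⁴ K⁻¹
Layer 3 at 8.7 °C → α = 1.6×10⁻⁴ K⁻¹
Layer 4 at 1.8 °C → α = 0.98×10⁻⁴ K⁻¹
Layer 1: 3.1×10⁻⁴ × 0.56 × 130 = 0.022568 m
Layer 2: 2.4×10⁻⁴ × 1.3 × 370 = 0.11544 m
Layer 3: 870 × 0.48 × 1.6×10⁻⁴ = 0.066816 m
1370–1780 m: 0.7 × 410 × 0.98×10⁻⁴ = 0.028126 m
Δh = 0.022568 + 0.11544 + 0.066816 + 0.028126 = 0.23295 m ≈ 0.233 m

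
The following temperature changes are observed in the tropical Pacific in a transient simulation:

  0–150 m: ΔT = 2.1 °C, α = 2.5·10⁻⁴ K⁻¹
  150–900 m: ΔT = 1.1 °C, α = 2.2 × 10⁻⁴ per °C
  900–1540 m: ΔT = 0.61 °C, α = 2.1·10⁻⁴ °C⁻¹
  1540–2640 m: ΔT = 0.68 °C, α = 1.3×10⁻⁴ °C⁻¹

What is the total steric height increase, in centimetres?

Layer 1: 150 × 2.5×10⁻⁴ × 2.1 = 0.07875 m
1.1 × 750 × 2.2×10⁻⁴ = 0.18150 m
900–1540 m: 640 × 0.61 × 2.1×10⁻⁴ = 0.081984 m
1.3×10⁻⁴ × 0.68 × 1100 = 0.09724 m
Δh = 0.07875 + 0.18150 + 0.081984 + 0.09724 = 0.439474 m

Δh = 43.9 cm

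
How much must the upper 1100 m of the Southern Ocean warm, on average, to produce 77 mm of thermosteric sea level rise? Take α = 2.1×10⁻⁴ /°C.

ΔT = Δh/(αH) = 0.077 / (2.1×10⁻⁴ × 1100) ≈ 0.3333 K

ΔT ≈ 0.333 K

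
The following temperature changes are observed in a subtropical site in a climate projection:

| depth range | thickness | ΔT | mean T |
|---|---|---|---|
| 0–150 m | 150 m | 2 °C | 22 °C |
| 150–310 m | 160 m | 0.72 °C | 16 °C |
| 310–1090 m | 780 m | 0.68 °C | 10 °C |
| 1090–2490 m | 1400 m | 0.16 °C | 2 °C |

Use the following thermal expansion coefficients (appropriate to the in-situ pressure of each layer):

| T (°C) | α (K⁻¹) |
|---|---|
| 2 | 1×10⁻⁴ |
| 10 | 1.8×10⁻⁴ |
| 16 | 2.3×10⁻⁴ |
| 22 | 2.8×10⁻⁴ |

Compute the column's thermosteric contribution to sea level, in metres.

Δh ≈ 0.228 m

Layer 1 at 22 °C → α = 2.8×10⁻⁴ K⁻¹
Layer 2 at 16 °C → α = 2.3×10⁻⁴ K⁻¹
Layer 3 at 10 °C → α = 1.8×10⁻⁴ K⁻¹
Layer 4 at 2 °C → α = 1×10⁻⁴ K⁻¹
150 × 2 × 2.8×10⁻⁴ = 0.08400 m
Layer 2: 2.3×10⁻⁴ × 0.72 × 160 = 0.026496 m
Layer 3: 780 × 1.8×10⁻⁴ × 0.68 = 0.095472 m
1×10⁻⁴ × 1400 × 0.16 = 0.02240 m
Δh = 0.08400 + 0.026496 + 0.095472 + 0.02240 = 0.228368 m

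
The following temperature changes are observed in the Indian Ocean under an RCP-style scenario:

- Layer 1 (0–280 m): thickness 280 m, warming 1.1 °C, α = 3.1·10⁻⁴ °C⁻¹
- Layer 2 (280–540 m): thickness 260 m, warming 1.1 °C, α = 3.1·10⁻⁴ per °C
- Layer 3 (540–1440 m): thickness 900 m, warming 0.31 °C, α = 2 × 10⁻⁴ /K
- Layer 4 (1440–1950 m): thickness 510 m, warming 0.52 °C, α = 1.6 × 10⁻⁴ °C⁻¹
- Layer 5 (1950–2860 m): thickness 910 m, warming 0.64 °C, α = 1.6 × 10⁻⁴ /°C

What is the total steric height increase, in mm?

376 mm of thermosteric rise

Layer 1: 280 × 1.1 × 3.1×10⁻⁴ = 0.09548 m
260 × 1.1 × 3.1×10⁻⁴ = 0.08866 m
Layer 3: 2×10⁻⁴ × 900 × 0.31 = 0.05580 m
Layer 4: 510 × 0.52 × 1.6×10⁻⁴ = 0.042432 m
Layer 5: 910 × 0.64 × 1.6×10⁻⁴ = 0.093184 m
Δh = 0.09548 + 0.08866 + 0.05580 + 0.042432 + 0.093184 = 0.375556 m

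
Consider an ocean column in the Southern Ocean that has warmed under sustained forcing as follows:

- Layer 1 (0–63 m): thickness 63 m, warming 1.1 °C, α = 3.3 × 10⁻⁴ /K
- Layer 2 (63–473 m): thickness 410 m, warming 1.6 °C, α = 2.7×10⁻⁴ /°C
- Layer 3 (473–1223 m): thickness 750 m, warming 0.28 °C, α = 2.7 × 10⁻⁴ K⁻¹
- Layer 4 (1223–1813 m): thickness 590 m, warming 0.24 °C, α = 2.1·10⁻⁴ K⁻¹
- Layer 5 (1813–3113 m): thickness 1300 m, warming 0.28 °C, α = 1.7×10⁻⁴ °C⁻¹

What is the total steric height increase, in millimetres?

Layer 1: 1.1 × 63 × 3.3×10⁻⁴ = 0.022869 m
Layer 2: 2.7×10⁻⁴ × 1.6 × 410 = 0.17712 m
Layer 3: 0.28 × 750 × 2.7×10⁻⁴ = 0.05670 m
590 × 0.24 × 2.1×10⁻⁴ = 0.029736 m
1813–3113 m: 1.7×10⁻⁴ × 0.28 × 1300 = 0.06188 m
Δh = 0.022869 + 0.17712 + 0.05670 + 0.029736 + 0.06188 = 0.348305 m ≈ 350 mm

Δh ≈ 350 mm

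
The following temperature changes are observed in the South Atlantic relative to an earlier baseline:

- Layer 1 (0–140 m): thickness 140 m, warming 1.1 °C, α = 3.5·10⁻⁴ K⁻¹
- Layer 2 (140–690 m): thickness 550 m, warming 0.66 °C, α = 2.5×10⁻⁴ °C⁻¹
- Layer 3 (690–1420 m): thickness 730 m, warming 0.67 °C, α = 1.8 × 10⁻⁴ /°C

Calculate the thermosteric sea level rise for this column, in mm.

about 233 mm

140 × 3.5×10⁻⁴ × 1.1 = 0.05390 m
Layer 2: 550 × 0.66 × 2.5×10⁻⁴ = 0.09075 m
690–1420 m: 730 × 1.8×10⁻⁴ × 0.67 = 0.088038 m
Δh = 0.05390 + 0.09075 + 0.088038 = 0.232688 m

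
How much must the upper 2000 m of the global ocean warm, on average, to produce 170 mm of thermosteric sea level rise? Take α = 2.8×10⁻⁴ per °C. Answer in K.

0.304 K

ΔT = Δh/(αH) = 0.17 / (2.8×10⁻⁴ × 2000) ≈ 0.3036 K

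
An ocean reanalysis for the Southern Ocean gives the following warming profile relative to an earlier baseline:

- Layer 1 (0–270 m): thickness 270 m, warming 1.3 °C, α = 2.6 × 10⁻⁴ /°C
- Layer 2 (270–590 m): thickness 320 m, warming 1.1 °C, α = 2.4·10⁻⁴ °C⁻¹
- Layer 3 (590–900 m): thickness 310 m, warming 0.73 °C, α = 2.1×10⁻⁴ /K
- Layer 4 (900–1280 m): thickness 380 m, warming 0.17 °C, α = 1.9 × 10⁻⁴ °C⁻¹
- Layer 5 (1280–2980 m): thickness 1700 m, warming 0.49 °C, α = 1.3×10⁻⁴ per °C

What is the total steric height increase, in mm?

344 mm

270 × 1.3 × 2.6×10⁻⁴ = 0.09126 m
2.4×10⁻⁴ × 320 × 1.1 = 0.08448 m
310 × 0.73 × 2.1×10⁻⁴ = 0.047523 m
Layer 4: 1.9×10⁻⁴ × 380 × 0.17 = 0.012274 m
1280–2980 m: 1700 × 1.3×10⁻⁴ × 0.49 = 0.10829 m
Δh = 0.09126 + 0.08448 + 0.047523 + 0.012274 + 0.10829 = 0.343827 m ≈ 344 mm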